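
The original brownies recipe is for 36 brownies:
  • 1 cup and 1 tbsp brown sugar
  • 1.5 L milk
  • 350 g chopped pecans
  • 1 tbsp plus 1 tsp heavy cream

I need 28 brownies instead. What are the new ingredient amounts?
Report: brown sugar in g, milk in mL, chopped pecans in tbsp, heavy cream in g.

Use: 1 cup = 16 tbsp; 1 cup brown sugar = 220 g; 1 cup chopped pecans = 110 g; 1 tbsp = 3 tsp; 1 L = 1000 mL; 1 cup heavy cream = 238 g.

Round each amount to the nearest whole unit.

Scaling factor: 28/36 = 7/9.
brown sugar: (1 cup + 1 tbsp = 1.0625 cup) × 7/9 × 220 g/cup ≈ 182 g
milk: 1.5 L × 7/9 × 1000 mL/L ≈ 1167 mL
chopped pecans: 350 g × 7/9 ÷ 110 g/cup × 16 tbsp/cup ≈ 40 tbsp
heavy cream: (1 tbsp + 1 tsp = 4/3 tbsp) × 7/9 ÷ 16 tbsp/cup × 238 g/cup ≈ 15 g

brown sugar: 182 g; milk: 1167 mL; chopped pecans: 40 tbsp; heavy cream: 15 g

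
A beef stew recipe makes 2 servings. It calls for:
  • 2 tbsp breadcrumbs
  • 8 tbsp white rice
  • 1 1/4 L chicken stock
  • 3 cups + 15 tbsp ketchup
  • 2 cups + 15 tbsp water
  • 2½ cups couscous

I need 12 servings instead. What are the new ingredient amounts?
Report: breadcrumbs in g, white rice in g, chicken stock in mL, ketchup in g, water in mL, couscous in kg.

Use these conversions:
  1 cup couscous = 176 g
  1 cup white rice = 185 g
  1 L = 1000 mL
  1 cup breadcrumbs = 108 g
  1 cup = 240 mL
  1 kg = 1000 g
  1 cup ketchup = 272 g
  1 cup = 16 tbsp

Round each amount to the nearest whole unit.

Scaling factor: 12/2 = 6.
breadcrumbs: 2 tbsp × 6 ÷ 16 tbsp/cup × 108 g/cup = 81 g
white rice: 8 tbsp × 6 ÷ 16 tbsp/cup × 185 g/cup = 555 g
chicken stock: 1.25 L × 6 × 1000 mL/L = 7500 mL
ketchup: (3 cup + 15 tbsp = 3.9375 cup) × 6 × 272 g/cup = 6426 g
water: (2 cup + 15 tbsp = 2.9375 cup) × 6 × 240 mL/cup = 4230 mL
couscous: 2.5 cup × 6 × 176 g/cup ÷ 1000 g/kg ≈ 3 kg

breadcrumbs: 81 g; white rice: 555 g; chicken stock: 7500 mL; ketchup: 6426 g; water: 4230 mL; couscous: 3 kg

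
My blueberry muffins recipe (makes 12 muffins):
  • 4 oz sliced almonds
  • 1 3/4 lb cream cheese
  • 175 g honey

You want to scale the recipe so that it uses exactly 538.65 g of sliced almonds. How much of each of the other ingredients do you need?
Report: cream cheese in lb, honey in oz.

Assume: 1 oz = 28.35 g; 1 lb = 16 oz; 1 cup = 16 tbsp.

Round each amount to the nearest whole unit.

cream cheese: 8 lb; honey: 29 oz

The original recipe has 113.4 g of sliced almonds, so the scaling factor is 538.65 ÷ 113.4 = 19/4 = 4.75.
cream cheese: 1.75 lb × 19/4 ≈ 8 lb
honey: 175 g × 19/4 ÷ 28.35 g/oz ≈ 29 oz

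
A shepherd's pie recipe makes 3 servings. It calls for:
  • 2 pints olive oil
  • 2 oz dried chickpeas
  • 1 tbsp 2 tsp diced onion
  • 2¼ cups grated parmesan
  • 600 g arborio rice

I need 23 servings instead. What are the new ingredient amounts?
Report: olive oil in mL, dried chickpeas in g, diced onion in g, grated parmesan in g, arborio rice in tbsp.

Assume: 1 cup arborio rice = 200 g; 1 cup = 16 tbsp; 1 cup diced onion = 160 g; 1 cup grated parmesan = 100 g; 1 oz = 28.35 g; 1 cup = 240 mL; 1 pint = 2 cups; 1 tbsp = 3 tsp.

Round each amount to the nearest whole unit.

olive oil: 7360 mL; dried chickpeas: 435 g; diced onion: 128 g; grated parmesan: 1725 g; arborio rice: 368 tbsp

Scaling factor: 23/3.
olive oil: 2 pint × 23/3 × 2 cup/pint × 240 mL/cup = 7360 mL
dried chickpeas: 2 oz × 23/3 × 28.35 g/oz ≈ 435 g
diced onion: (1 tbsp + 2 tsp = 5/3 tbsp) × 23/3 ÷ 16 tbsp/cup × 160 g/cup ≈ 128 g
grated parmesan: 2.25 cup × 23/3 × 100 g/cup = 1725 g
arborio rice: 600 g × 23/3 ÷ 200 g/cup × 16 tbsp/cup = 368 tbsp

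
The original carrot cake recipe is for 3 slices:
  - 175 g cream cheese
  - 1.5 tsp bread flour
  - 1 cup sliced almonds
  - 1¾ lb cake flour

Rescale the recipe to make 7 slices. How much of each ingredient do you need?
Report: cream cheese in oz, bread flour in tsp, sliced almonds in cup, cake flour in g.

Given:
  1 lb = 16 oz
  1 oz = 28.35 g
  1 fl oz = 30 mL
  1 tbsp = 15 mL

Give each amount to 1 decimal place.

cream cheese: 14.4 oz; bread flour: 3.5 tsp; sliced almonds: 2.3 cup; cake flour: 1852.2 g

Scaling factor: 7/3.
cream cheese: 175 g × 7/3 ÷ 28.35 g/oz ≈ 14.4 oz
bread flour: 1.5 tsp × 7/3 = 3.5 tsp
sliced almonds: 1 cup × 7/3 ≈ 2.3 cup
cake flour: 1.75 lb × 7/3 × 16 oz/lb × 28.35 g/oz = 1852.2 g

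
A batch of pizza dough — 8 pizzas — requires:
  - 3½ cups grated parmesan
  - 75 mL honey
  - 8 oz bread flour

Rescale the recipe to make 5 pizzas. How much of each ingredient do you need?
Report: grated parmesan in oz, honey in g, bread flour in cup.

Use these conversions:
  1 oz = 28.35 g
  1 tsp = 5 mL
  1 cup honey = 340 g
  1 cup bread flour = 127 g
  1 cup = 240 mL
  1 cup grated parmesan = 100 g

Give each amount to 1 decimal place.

Scaling factor: 5/8 = 0.625.
grated parmesan: 3.5 cup × 5/8 × 100 g/cup ÷ 28.35 g/oz ≈ 7.7 oz
honey: 75 mL × 5/8 ÷ 240 mL/cup × 340 g/cup ≈ 66.4 g
bread flour: 8 oz × 5/8 × 28.35 g/oz ÷ 127 g/cup ≈ 1.1 cup

grated parmesan: 7.7 oz; honey: 66.4 g; bread flour: 1.1 cup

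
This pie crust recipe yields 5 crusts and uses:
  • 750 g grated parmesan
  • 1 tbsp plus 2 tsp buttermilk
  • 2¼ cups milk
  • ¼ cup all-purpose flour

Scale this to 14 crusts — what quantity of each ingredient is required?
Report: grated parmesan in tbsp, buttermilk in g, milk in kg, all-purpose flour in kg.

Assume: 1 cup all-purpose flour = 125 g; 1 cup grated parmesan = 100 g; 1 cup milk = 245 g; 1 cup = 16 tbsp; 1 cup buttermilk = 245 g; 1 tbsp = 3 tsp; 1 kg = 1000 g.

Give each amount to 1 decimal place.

grated parmesan: 336.0 tbsp; buttermilk: 71.5 g; milk: 1.5 kg; all-purpose flour: 0.1 kg

Scaling factor: 14/5 = 2.8.
grated parmesan: 750 g × 14/5 ÷ 100 g/cup × 16 tbsp/cup = 336.0 tbsp
buttermilk: (1 tbsp + 2 tsp = 5/3 tbsp) × 14/5 ÷ 16 tbsp/cup × 245 g/cup ≈ 71.5 g
milk: 2.25 cup × 14/5 × 245 g/cup ÷ 1000 g/kg ≈ 1.5 kg
all-purpose flour: 0.25 cup × 14/5 × 125 g/cup ÷ 1000 g/kg ≈ 0.1 kg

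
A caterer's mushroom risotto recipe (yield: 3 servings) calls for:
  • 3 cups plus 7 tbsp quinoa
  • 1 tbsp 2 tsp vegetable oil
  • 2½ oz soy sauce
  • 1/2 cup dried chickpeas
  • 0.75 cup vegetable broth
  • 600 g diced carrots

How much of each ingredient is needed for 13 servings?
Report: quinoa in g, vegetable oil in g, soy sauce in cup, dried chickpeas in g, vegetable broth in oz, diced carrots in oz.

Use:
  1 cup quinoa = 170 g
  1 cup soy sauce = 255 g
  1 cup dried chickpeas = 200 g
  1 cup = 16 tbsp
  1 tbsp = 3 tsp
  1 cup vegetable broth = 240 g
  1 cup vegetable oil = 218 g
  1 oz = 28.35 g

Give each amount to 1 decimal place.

quinoa: 2532.3 g; vegetable oil: 98.4 g; soy sauce: 1.2 cup; dried chickpeas: 433.3 g; vegetable broth: 27.5 oz; diced carrots: 91.7 oz

Scaling factor: 13/3.
quinoa: (3 cup + 7 tbsp = 3.4375 cup) × 13/3 × 170 g/cup ≈ 2532.3 g
vegetable oil: (1 tbsp + 2 tsp = 5/3 tbsp) × 13/3 ÷ 16 tbsp/cup × 218 g/cup ≈ 98.4 g
soy sauce: 2.5 oz × 13/3 × 28.35 g/oz ÷ 255 g/cup ≈ 1.2 cup
dried chickpeas: 0.5 cup × 13/3 × 200 g/cup ≈ 433.3 g
vegetable broth: 0.75 cup × 13/3 × 240 g/cup ÷ 28.35 g/oz ≈ 27.5 oz
diced carrots: 600 g × 13/3 ÷ 28.35 g/oz ≈ 91.7 oz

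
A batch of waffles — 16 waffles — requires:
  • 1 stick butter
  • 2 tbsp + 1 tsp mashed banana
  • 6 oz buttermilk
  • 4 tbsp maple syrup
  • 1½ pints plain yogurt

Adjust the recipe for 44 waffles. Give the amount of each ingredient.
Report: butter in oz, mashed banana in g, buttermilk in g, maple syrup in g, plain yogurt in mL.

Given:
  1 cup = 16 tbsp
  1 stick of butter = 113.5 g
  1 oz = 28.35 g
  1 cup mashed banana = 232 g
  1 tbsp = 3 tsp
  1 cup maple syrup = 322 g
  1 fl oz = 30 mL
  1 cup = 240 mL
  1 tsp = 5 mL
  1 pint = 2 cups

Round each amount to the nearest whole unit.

Scaling factor: 44/16 = 11/4 = 2.75.
butter: 1 stick × 11/4 × 113.5 g/stick ÷ 28.35 g/oz ≈ 11 oz
mashed banana: (2 tbsp + 1 tsp = 7/3 tbsp) × 11/4 ÷ 16 tbsp/cup × 232 g/cup ≈ 93 g
buttermilk: 6 oz × 11/4 × 28.35 g/oz ≈ 468 g
maple syrup: 4 tbsp × 11/4 ÷ 16 tbsp/cup × 322 g/cup ≈ 221 g
plain yogurt: 1.5 pint × 11/4 × 2 cup/pint × 240 mL/cup = 1980 mL

butter: 11 oz; mashed banana: 93 g; buttermilk: 468 g; maple syrup: 221 g; plain yogurt: 1980 mL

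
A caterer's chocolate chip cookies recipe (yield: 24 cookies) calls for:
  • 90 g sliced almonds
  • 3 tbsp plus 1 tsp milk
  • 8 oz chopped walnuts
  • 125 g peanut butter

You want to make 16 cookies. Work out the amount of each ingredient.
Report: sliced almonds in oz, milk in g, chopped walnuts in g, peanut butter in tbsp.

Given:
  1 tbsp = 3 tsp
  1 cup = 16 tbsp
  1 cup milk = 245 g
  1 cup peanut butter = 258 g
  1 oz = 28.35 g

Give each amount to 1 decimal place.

Scaling factor: 16/24 = 2/3.
sliced almonds: 90 g × 2/3 ÷ 28.35 g/oz ≈ 2.1 oz
milk: (3 tbsp + 1 tsp = 10/3 tbsp) × 2/3 ÷ 16 tbsp/cup × 245 g/cup ≈ 34.0 g
chopped walnuts: 8 oz × 2/3 × 28.35 g/oz = 151.2 g
peanut butter: 125 g × 2/3 ÷ 258 g/cup × 16 tbsp/cup ≈ 5.2 tbsp

sliced almonds: 2.1 oz; milk: 34.0 g; chopped walnuts: 151.2 g; peanut butter: 5.2 tbsp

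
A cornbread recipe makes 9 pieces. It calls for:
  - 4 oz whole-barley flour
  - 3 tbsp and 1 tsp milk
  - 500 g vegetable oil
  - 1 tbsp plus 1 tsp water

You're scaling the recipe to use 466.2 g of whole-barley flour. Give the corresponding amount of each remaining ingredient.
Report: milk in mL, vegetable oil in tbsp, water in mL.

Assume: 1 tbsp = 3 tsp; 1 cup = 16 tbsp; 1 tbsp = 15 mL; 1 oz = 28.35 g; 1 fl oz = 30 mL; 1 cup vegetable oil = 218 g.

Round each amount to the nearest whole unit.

milk: 206 mL; vegetable oil: 151 tbsp; water: 82 mL

The original recipe has 113.4 g of whole-barley flour, so the scaling factor is 466.2 ÷ 113.4 = 37/9.
milk: (3 tbsp + 1 tsp = 10/3 tbsp) × 37/9 × 15 mL/tbsp ≈ 206 mL
vegetable oil: 500 g × 37/9 ÷ 218 g/cup × 16 tbsp/cup ≈ 151 tbsp
water: (1 tbsp + 1 tsp = 4/3 tbsp) × 37/9 × 15 mL/tbsp ≈ 82 mL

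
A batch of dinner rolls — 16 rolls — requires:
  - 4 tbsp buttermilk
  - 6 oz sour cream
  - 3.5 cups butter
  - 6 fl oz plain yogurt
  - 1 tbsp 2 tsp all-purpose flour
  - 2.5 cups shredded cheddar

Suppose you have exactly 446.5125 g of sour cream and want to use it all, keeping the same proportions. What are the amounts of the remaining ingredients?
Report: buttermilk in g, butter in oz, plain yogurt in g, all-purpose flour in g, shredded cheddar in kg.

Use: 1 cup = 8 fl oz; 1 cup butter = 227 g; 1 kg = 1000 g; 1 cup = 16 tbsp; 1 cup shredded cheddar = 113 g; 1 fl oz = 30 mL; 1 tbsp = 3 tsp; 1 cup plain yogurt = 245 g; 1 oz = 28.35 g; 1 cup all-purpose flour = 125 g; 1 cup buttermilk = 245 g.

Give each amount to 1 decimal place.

buttermilk: 160.8 g; butter: 73.6 oz; plain yogurt: 482.3 g; all-purpose flour: 34.2 g; shredded cheddar: 0.7 kg

The original recipe has 170.1 g of sour cream, so the scaling factor is 446.5125 ÷ 170.1 = 21/8 = 2.625.
buttermilk: 4 tbsp × 21/8 ÷ 16 tbsp/cup × 245 g/cup ≈ 160.8 g
butter: 3.5 cup × 21/8 × 227 g/cup ÷ 28.35 g/oz ≈ 73.6 oz
plain yogurt: 6 fl oz × 21/8 ÷ 8 fl oz/cup × 245 g/cup ≈ 482.3 g
all-purpose flour: (1 tbsp + 2 tsp = 5/3 tbsp) × 21/8 ÷ 16 tbsp/cup × 125 g/cup ≈ 34.2 g
shredded cheddar: 2.5 cup × 21/8 × 113 g/cup ÷ 1000 g/kg ≈ 0.7 kg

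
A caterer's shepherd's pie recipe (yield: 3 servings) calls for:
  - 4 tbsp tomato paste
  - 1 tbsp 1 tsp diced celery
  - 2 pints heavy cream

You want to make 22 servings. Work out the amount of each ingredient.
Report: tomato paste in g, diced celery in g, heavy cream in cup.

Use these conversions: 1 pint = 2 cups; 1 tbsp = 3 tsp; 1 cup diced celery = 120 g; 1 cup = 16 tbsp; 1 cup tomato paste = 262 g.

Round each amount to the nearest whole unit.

tomato paste: 480 g; diced celery: 73 g; heavy cream: 29 cup

Scaling factor: 22/3.
tomato paste: 4 tbsp × 22/3 ÷ 16 tbsp/cup × 262 g/cup ≈ 480 g
diced celery: (1 tbsp + 1 tsp = 4/3 tbsp) × 22/3 ÷ 16 tbsp/cup × 120 g/cup ≈ 73 g
heavy cream: 2 pint × 22/3 × 2 cup/pint ≈ 29 cup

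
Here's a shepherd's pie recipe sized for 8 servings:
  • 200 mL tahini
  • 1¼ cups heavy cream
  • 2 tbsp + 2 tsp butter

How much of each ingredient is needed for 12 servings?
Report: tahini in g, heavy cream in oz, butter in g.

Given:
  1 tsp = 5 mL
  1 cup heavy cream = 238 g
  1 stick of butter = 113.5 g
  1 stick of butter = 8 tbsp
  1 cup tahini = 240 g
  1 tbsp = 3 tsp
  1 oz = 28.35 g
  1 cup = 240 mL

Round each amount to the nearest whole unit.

tahini: 300 g; heavy cream: 16 oz; butter: 57 g

Scaling factor: 12/8 = 3/2 = 1.5.
tahini: 200 mL × 3/2 ÷ 240 mL/cup × 240 g/cup = 300 g
heavy cream: 1.25 cup × 3/2 × 238 g/cup ÷ 28.35 g/oz ≈ 16 oz
butter: (2 tbsp + 2 tsp = 8/3 tbsp) × 3/2 ÷ 8 tbsp/stick × 113.5 g/stick ≈ 57 g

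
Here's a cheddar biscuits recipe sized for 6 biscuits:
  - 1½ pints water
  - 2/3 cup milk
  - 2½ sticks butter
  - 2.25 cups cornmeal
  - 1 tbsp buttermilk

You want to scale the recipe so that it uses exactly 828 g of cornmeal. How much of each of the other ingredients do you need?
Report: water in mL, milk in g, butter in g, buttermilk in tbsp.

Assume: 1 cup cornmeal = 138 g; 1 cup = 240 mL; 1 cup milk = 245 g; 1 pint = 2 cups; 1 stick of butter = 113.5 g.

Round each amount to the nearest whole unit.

water: 1920 mL; milk: 436 g; butter: 757 g; buttermilk: 3 tbsp

The original recipe has 310.5 g of cornmeal, so the scaling factor is 828 ÷ 310.5 = 8/3.
water: 1.5 pint × 8/3 × 2 cup/pint × 240 mL/cup = 1920 mL
milk: 2/3 cup × 8/3 × 245 g/cup ≈ 436 g
butter: 2.5 stick × 8/3 × 113.5 g/stick ≈ 757 g
buttermilk: 1 tbsp × 8/3 ≈ 3 tbsp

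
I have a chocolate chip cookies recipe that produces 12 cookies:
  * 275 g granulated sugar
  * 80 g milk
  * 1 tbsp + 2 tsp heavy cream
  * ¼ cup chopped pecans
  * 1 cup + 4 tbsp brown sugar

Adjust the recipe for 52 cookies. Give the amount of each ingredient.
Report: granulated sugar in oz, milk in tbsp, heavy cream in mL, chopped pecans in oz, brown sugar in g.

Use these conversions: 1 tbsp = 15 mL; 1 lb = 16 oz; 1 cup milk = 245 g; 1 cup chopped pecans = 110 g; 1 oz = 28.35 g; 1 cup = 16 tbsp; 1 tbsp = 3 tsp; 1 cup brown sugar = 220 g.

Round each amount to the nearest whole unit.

Scaling factor: 52/12 = 13/3.
granulated sugar: 275 g × 13/3 ÷ 28.35 g/oz ≈ 42 oz
milk: 80 g × 13/3 ÷ 245 g/cup × 16 tbsp/cup ≈ 23 tbsp
heavy cream: (1 tbsp + 2 tsp = 5/3 tbsp) × 13/3 × 15 mL/tbsp ≈ 108 mL
chopped pecans: 0.25 cup × 13/3 × 110 g/cup ÷ 28.35 g/oz ≈ 4 oz
brown sugar: (1 cup + 4 tbsp = 1.25 cup) × 13/3 × 220 g/cup ≈ 1192 g

granulated sugar: 42 oz; milk: 23 tbsp; heavy cream: 108 mL; chopped pecans: 4 oz; brown sugar: 1192 g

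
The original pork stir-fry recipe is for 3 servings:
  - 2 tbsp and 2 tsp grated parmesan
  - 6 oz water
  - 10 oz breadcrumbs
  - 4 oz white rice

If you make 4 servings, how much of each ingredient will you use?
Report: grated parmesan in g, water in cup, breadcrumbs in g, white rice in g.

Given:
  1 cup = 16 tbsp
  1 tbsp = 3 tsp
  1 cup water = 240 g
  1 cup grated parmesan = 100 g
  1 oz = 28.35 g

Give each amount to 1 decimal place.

Scaling factor: 4/3.
grated parmesan: (2 tbsp + 2 tsp = 8/3 tbsp) × 4/3 ÷ 16 tbsp/cup × 100 g/cup ≈ 22.2 g
water: 6 oz × 4/3 × 28.35 g/oz ÷ 240 g/cup ≈ 0.9 cup
breadcrumbs: 10 oz × 4/3 × 28.35 g/oz = 378.0 g
white rice: 4 oz × 4/3 × 28.35 g/oz = 151.2 g

grated parmesan: 22.2 g; water: 0.9 cup; breadcrumbs: 378.0 g; white rice: 151.2 g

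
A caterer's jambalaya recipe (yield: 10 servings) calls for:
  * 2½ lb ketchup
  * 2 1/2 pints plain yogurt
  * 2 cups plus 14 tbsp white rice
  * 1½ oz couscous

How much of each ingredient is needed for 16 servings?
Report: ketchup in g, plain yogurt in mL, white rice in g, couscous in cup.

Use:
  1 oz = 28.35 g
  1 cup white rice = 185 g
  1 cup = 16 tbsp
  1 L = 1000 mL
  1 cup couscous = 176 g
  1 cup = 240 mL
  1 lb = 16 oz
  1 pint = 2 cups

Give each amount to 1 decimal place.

Scaling factor: 16/10 = 8/5 = 1.6.
ketchup: 2.5 lb × 8/5 × 16 oz/lb × 28.35 g/oz = 1814.4 g
plain yogurt: 2.5 pint × 8/5 × 2 cup/pint × 240 mL/cup = 1920.0 mL
white rice: (2 cup + 14 tbsp = 2.875 cup) × 8/5 × 185 g/cup = 851.0 g
couscous: 1.5 oz × 8/5 × 28.35 g/oz ÷ 176 g/cup ≈ 0.4 cup

ketchup: 1814.4 g; plain yogurt: 1920.0 mL; white rice: 851.0 g; couscous: 0.4 cup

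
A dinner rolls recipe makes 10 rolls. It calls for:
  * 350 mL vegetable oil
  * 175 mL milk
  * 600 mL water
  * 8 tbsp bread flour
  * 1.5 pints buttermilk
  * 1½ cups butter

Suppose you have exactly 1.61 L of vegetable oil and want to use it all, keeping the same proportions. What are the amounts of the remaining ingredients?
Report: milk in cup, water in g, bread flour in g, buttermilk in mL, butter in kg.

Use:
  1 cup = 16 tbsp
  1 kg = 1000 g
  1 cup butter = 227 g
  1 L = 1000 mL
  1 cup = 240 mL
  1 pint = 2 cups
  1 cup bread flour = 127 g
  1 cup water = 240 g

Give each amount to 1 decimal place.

milk: 3.4 cup; water: 2760.0 g; bread flour: 292.1 g; buttermilk: 3312.0 mL; butter: 1.6 kg

The original recipe has 0.35 L of vegetable oil, so the scaling factor is 1.61 ÷ 0.35 = 23/5 = 4.6.
milk: 175 mL × 23/5 ÷ 240 mL/cup ≈ 3.4 cup
water: 600 mL × 23/5 ÷ 240 mL/cup × 240 g/cup = 2760.0 g
bread flour: 8 tbsp × 23/5 ÷ 16 tbsp/cup × 127 g/cup = 292.1 g
buttermilk: 1.5 pint × 23/5 × 2 cup/pint × 240 mL/cup = 3312.0 mL
butter: 1.5 cup × 23/5 × 227 g/cup ÷ 1000 g/kg ≈ 1.6 kg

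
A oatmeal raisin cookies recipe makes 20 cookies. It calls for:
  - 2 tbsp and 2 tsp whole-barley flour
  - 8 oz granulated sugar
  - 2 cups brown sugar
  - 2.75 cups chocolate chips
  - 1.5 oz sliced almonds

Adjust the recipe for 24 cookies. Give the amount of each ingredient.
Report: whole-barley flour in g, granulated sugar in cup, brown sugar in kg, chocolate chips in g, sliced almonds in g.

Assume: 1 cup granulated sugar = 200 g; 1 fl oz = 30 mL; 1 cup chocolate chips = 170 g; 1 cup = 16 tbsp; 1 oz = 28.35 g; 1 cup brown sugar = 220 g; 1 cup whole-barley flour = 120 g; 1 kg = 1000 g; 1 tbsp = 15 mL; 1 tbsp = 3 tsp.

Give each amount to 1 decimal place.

Scaling factor: 24/20 = 6/5 = 1.2.
whole-barley flour: (2 tbsp + 2 tsp = 8/3 tbsp) × 6/5 ÷ 16 tbsp/cup × 120 g/cup = 24.0 g
granulated sugar: 8 oz × 6/5 × 28.35 g/oz ÷ 200 g/cup ≈ 1.4 cup
brown sugar: 2 cup × 6/5 × 220 g/cup ÷ 1000 g/kg ≈ 0.5 kg
chocolate chips: 2.75 cup × 6/5 × 170 g/cup = 561.0 g
sliced almonds: 1.5 oz × 6/5 × 28.35 g/oz ≈ 51.0 g

whole-barley flour: 24.0 g; granulated sugar: 1.4 cup; brown sugar: 0.5 kg; chocolate chips: 561.0 g; sliced almonds: 51.0 g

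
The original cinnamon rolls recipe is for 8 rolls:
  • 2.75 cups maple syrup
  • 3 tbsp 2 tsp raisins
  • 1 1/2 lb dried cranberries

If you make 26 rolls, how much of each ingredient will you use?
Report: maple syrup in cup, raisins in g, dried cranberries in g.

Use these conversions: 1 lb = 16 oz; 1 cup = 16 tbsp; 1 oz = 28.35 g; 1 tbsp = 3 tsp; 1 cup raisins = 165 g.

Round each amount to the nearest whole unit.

Scaling factor: 26/8 = 13/4 = 3.25.
maple syrup: 2.75 cup × 13/4 ≈ 9 cup
raisins: (3 tbsp + 2 tsp = 11/3 tbsp) × 13/4 ÷ 16 tbsp/cup × 165 g/cup ≈ 123 g
dried cranberries: 1.5 lb × 13/4 × 16 oz/lb × 28.35 g/oz ≈ 2211 g

maple syrup: 9 cup; raisins: 123 g; dried cranberries: 2211 g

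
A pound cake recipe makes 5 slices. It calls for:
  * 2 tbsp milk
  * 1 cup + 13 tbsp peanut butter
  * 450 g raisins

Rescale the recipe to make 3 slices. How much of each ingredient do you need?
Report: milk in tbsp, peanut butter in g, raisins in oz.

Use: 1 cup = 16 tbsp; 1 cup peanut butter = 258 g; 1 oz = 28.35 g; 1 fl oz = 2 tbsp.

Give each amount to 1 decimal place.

milk: 1.2 tbsp; peanut butter: 280.6 g; raisins: 9.5 oz

Scaling factor: 3/5 = 0.6.
milk: 2 tbsp × 3/5 = 1.2 tbsp
peanut butter: (1 cup + 13 tbsp = 1.8125 cup) × 3/5 × 258 g/cup ≈ 280.6 g
raisins: 450 g × 3/5 ÷ 28.35 g/oz ≈ 9.5 oz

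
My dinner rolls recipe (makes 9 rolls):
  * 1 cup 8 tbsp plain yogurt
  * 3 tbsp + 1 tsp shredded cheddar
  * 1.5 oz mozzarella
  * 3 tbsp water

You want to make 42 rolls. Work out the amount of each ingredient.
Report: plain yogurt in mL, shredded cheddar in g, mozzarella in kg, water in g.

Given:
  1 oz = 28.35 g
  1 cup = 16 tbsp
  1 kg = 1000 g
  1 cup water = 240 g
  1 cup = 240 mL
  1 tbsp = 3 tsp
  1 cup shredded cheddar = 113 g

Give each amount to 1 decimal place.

plain yogurt: 1680.0 mL; shredded cheddar: 109.9 g; mozzarella: 0.2 kg; water: 210.0 g

Scaling factor: 42/9 = 14/3.
plain yogurt: (1 cup + 8 tbsp = 1.5 cup) × 14/3 × 240 mL/cup = 1680.0 mL
shredded cheddar: (3 tbsp + 1 tsp = 10/3 tbsp) × 14/3 ÷ 16 tbsp/cup × 113 g/cup ≈ 109.9 g
mozzarella: 1.5 oz × 14/3 × 28.35 g/oz ÷ 1000 g/kg ≈ 0.2 kg
water: 3 tbsp × 14/3 ÷ 16 tbsp/cup × 240 g/cup = 210.0 g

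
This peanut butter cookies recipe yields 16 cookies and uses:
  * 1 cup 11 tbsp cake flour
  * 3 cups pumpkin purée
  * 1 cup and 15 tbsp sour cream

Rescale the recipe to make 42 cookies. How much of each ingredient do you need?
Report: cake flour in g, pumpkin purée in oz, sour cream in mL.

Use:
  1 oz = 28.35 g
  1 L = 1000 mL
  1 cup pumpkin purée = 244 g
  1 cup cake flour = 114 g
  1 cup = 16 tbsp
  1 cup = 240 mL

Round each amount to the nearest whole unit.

cake flour: 505 g; pumpkin purée: 68 oz; sour cream: 1221 mL

Scaling factor: 42/16 = 21/8 = 2.625.
cake flour: (1 cup + 11 tbsp = 1.6875 cup) × 21/8 × 114 g/cup ≈ 505 g
pumpkin purée: 3 cup × 21/8 × 244 g/cup ÷ 28.35 g/oz ≈ 68 oz
sour cream: (1 cup + 15 tbsp = 1.9375 cup) × 21/8 × 240 mL/cup ≈ 1221 mL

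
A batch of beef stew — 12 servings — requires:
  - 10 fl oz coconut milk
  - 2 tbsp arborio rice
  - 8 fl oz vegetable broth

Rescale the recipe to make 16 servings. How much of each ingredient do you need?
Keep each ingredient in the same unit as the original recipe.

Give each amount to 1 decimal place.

Scaling factor: 16/12 = 4/3.
coconut milk: 10 fl oz × 4/3 ≈ 13.3 fl oz
arborio rice: 2 tbsp × 4/3 ≈ 2.7 tbsp
vegetable broth: 8 fl oz × 4/3 ≈ 10.7 fl oz

coconut milk: 13.3 fl oz; arborio rice: 2.7 tbsp; vegetable broth: 10.7 fl oz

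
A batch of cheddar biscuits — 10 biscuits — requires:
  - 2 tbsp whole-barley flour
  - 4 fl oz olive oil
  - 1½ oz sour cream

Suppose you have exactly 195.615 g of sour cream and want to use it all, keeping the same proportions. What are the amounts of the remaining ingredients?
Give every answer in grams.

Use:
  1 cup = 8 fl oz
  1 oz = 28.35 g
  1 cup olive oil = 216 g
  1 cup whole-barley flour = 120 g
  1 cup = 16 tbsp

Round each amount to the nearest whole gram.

whole-barley flour: 69 g; olive oil: 497 g

The original recipe has 42.525 g of sour cream, so the scaling factor is 195.615 ÷ 42.525 = 23/5 = 4.6.
whole-barley flour: 2 tbsp × 23/5 ÷ 16 tbsp/cup × 120 g/cup = 69 g
olive oil: 4 fl oz × 23/5 ÷ 8 fl oz/cup × 216 g/cup ≈ 497 g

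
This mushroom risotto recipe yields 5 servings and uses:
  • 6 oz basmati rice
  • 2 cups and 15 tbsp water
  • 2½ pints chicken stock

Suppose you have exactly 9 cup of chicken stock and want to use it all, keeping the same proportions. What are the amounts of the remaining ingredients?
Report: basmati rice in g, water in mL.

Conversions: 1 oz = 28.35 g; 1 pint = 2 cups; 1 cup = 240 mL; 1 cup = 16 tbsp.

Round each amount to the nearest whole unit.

The original recipe has 5 cup of chicken stock, so the scaling factor is 9 ÷ 5 = 9/5 = 1.8.
basmati rice: 6 oz × 9/5 × 28.35 g/oz ≈ 306 g
water: (2 cup + 15 tbsp = 2.9375 cup) × 9/5 × 240 mL/cup = 1269 mL

basmati rice: 306 g; water: 1269 mL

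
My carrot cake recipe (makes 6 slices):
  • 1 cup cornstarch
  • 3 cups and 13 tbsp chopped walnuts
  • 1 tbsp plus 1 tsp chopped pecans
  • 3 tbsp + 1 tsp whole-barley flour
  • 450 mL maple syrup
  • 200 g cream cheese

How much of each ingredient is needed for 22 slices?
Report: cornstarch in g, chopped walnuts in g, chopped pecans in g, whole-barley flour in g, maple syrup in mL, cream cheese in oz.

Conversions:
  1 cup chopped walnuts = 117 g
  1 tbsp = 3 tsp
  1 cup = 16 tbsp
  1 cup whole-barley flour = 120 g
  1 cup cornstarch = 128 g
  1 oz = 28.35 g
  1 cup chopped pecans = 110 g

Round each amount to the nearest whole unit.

Scaling factor: 22/6 = 11/3.
cornstarch: 1 cup × 11/3 × 128 g/cup ≈ 469 g
chopped walnuts: (3 cup + 13 tbsp = 3.8125 cup) × 11/3 × 117 g/cup ≈ 1636 g
chopped pecans: (1 tbsp + 1 tsp = 4/3 tbsp) × 11/3 ÷ 16 tbsp/cup × 110 g/cup ≈ 34 g
whole-barley flour: (3 tbsp + 1 tsp = 10/3 tbsp) × 11/3 ÷ 16 tbsp/cup × 120 g/cup ≈ 92 g
maple syrup: 450 mL × 11/3 = 1650 mL
cream cheese: 200 g × 11/3 ÷ 28.35 g/oz ≈ 26 oz

cornstarch: 469 g; chopped walnuts: 1636 g; chopped pecans: 34 g; whole-barley flour: 92 g; maple syrup: 1650 mL; cream cheese: 26 oz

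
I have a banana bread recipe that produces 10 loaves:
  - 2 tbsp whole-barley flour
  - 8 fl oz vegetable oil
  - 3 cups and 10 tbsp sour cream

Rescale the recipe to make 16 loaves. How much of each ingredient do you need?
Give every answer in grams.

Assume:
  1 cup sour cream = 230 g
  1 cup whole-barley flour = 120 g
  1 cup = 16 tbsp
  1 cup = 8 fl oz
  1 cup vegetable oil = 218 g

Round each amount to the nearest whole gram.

Scaling factor: 16/10 = 8/5 = 1.6.
whole-barley flour: 2 tbsp × 8/5 ÷ 16 tbsp/cup × 120 g/cup = 24 g
vegetable oil: 8 fl oz × 8/5 ÷ 8 fl oz/cup × 218 g/cup ≈ 349 g
sour cream: (3 cup + 10 tbsp = 3.625 cup) × 8/5 × 230 g/cup = 1334 g

whole-barley flour: 24 g; vegetable oil: 349 g; sour cream: 1334 g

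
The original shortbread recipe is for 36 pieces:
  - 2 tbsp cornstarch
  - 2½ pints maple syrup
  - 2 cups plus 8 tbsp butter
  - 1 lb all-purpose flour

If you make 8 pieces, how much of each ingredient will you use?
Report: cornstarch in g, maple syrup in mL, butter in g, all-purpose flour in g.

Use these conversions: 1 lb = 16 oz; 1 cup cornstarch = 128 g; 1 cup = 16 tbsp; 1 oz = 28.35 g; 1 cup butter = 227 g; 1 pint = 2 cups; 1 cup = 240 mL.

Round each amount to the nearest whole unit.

Scaling factor: 8/36 = 2/9.
cornstarch: 2 tbsp × 2/9 ÷ 16 tbsp/cup × 128 g/cup ≈ 4 g
maple syrup: 2.5 pint × 2/9 × 2 cup/pint × 240 mL/cup ≈ 267 mL
butter: (2 cup + 8 tbsp = 2.5 cup) × 2/9 × 227 g/cup ≈ 126 g
all-purpose flour: 1 lb × 2/9 × 16 oz/lb × 28.35 g/oz ≈ 101 g

cornstarch: 4 g; maple syrup: 267 mL; butter: 126 g; all-purpose flour: 101 g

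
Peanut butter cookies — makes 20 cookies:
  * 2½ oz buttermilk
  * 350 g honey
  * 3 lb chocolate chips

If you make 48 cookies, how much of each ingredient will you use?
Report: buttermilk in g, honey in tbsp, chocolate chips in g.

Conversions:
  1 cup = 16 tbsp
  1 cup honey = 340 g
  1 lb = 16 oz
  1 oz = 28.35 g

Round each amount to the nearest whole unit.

buttermilk: 170 g; honey: 40 tbsp; chocolate chips: 3266 g

Scaling factor: 48/20 = 12/5 = 2.4.
buttermilk: 2.5 oz × 12/5 × 28.35 g/oz ≈ 170 g
honey: 350 g × 12/5 ÷ 340 g/cup × 16 tbsp/cup ≈ 40 tbsp
chocolate chips: 3 lb × 12/5 × 16 oz/lb × 28.35 g/oz ≈ 3266 g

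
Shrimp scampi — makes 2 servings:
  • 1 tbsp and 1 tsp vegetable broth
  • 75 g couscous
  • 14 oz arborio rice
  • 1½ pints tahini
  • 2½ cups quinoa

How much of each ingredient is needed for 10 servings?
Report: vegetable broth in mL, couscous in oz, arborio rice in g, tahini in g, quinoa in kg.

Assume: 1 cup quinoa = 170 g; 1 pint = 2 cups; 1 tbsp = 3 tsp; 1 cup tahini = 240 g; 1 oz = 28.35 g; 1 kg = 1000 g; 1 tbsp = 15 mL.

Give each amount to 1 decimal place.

Scaling factor: 10/2 = 5.
vegetable broth: (1 tbsp + 1 tsp = 4/3 tbsp) × 5 × 15 mL/tbsp = 100.0 mL
couscous: 75 g × 5 ÷ 28.35 g/oz ≈ 13.2 oz
arborio rice: 14 oz × 5 × 28.35 g/oz = 1984.5 g
tahini: 1.5 pint × 5 × 2 cup/pint × 240 g/cup = 3600.0 g
quinoa: 2.5 cup × 5 × 170 g/cup ÷ 1000 g/kg ≈ 2.1 kg

vegetable broth: 100.0 mL; couscous: 13.2 oz; arborio rice: 1984.5 g; tahini: 3600.0 g; quinoa: 2.1 kg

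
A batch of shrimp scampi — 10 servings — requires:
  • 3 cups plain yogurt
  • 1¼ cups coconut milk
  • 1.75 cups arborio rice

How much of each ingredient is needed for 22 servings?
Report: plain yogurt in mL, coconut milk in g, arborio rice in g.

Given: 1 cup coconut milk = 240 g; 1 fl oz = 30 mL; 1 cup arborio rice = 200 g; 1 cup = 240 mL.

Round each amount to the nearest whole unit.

plain yogurt: 1584 mL; coconut milk: 660 g; arborio rice: 770 g

Scaling factor: 22/10 = 11/5 = 2.2.
plain yogurt: 3 cup × 11/5 × 240 mL/cup = 1584 mL
coconut milk: 1.25 cup × 11/5 × 240 g/cup = 660 g
arborio rice: 1.75 cup × 11/5 × 200 g/cup = 770 g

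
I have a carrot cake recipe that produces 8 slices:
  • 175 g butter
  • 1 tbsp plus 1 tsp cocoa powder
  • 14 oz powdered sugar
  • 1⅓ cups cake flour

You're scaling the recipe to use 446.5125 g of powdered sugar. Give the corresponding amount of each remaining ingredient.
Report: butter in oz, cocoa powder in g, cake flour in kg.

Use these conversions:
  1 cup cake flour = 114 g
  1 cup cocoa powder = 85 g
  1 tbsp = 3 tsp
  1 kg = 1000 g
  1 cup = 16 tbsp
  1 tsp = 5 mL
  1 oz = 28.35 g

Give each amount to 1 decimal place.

The original recipe has 396.9 g of powdered sugar, so the scaling factor is 446.5125 ÷ 396.9 = 9/8 = 1.125.
butter: 175 g × 9/8 ÷ 28.35 g/oz ≈ 6.9 oz
cocoa powder: (1 tbsp + 1 tsp = 4/3 tbsp) × 9/8 ÷ 16 tbsp/cup × 85 g/cup ≈ 8.0 g
cake flour: 4/3 cup × 9/8 × 114 g/cup ÷ 1000 g/kg ≈ 0.2 kg

butter: 6.9 oz; cocoa powder: 8.0 g; cake flour: 0.2 kg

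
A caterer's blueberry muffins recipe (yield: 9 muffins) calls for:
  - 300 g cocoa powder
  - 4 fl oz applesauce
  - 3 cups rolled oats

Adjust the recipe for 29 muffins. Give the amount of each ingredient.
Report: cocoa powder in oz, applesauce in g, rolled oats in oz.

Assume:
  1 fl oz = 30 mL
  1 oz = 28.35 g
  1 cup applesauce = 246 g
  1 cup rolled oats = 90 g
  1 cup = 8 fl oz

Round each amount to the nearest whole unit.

cocoa powder: 34 oz; applesauce: 396 g; rolled oats: 31 oz

Scaling factor: 29/9.
cocoa powder: 300 g × 29/9 ÷ 28.35 g/oz ≈ 34 oz
applesauce: 4 fl oz × 29/9 ÷ 8 fl oz/cup × 246 g/cup ≈ 396 g
rolled oats: 3 cup × 29/9 × 90 g/cup ÷ 28.35 g/oz ≈ 31 oz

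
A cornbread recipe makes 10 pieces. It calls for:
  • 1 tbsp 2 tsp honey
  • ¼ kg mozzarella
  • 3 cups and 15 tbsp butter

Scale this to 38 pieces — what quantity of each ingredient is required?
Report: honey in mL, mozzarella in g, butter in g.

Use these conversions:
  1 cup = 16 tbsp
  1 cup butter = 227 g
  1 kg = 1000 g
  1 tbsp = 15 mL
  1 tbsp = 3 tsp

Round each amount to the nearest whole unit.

honey: 95 mL; mozzarella: 950 g; butter: 3396 g

Scaling factor: 38/10 = 19/5 = 3.8.
honey: (1 tbsp + 2 tsp = 5/3 tbsp) × 19/5 × 15 mL/tbsp = 95 mL
mozzarella: 0.25 kg × 19/5 × 1000 g/kg = 950 g
butter: (3 cup + 15 tbsp = 3.9375 cup) × 19/5 × 227 g/cup ≈ 3396 g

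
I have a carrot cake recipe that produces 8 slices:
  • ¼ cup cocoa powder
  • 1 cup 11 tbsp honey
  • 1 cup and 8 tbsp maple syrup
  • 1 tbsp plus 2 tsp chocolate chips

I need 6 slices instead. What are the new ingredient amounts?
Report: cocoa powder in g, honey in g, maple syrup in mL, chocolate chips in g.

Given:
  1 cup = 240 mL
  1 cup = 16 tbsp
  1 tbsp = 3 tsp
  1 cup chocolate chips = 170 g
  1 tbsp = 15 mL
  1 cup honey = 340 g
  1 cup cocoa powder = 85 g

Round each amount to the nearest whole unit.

Scaling factor: 6/8 = 3/4 = 0.75.
cocoa powder: 0.25 cup × 3/4 × 85 g/cup ≈ 16 g
honey: (1 cup + 11 tbsp = 1.6875 cup) × 3/4 × 340 g/cup ≈ 430 g
maple syrup: (1 cup + 8 tbsp = 1.5 cup) × 3/4 × 240 mL/cup = 270 mL
chocolate chips: (1 tbsp + 2 tsp = 5/3 tbsp) × 3/4 ÷ 16 tbsp/cup × 170 g/cup ≈ 13 g

cocoa powder: 16 g; honey: 430 g; maple syrup: 270 mL; chocolate chips: 13 g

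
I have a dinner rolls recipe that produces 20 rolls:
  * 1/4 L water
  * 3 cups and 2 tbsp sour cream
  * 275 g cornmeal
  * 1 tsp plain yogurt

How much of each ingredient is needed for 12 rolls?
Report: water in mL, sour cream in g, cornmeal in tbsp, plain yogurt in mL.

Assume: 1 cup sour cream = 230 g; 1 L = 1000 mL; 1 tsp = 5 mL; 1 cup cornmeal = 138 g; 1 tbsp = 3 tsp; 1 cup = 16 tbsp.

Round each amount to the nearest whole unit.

water: 150 mL; sour cream: 431 g; cornmeal: 19 tbsp; plain yogurt: 3 mL

Scaling factor: 12/20 = 3/5 = 0.6.
water: 0.25 L × 3/5 × 1000 mL/L = 150 mL
sour cream: (3 cup + 2 tbsp = 3.125 cup) × 3/5 × 230 g/cup ≈ 431 g
cornmeal: 275 g × 3/5 ÷ 138 g/cup × 16 tbsp/cup ≈ 19 tbsp
plain yogurt: 1 tsp × 3/5 × 5 mL/tsp = 3 mL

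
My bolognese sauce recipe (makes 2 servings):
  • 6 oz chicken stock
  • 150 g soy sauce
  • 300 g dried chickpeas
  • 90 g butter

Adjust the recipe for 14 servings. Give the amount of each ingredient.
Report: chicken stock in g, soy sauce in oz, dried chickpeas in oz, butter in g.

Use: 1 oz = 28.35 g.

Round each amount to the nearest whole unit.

chicken stock: 1191 g; soy sauce: 37 oz; dried chickpeas: 74 oz; butter: 630 g

Scaling factor: 14/2 = 7.
chicken stock: 6 oz × 7 × 28.35 g/oz ≈ 1191 g
soy sauce: 150 g × 7 ÷ 28.35 g/oz ≈ 37 oz
dried chickpeas: 300 g × 7 ÷ 28.35 g/oz ≈ 74 oz
butter: 90 g × 7 = 630 g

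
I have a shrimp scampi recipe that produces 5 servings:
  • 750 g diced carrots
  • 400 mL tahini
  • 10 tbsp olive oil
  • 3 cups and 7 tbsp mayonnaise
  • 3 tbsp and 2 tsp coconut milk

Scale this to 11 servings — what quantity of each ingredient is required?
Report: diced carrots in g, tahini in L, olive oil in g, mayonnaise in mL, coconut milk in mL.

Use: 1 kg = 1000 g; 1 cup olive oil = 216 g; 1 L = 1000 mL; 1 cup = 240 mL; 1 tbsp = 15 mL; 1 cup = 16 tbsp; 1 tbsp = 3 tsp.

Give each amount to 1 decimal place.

Scaling factor: 11/5 = 2.2.
diced carrots: 750 g × 11/5 = 1650.0 g
tahini: 400 mL × 11/5 ÷ 1000 mL/L ≈ 0.9 L
olive oil: 10 tbsp × 11/5 ÷ 16 tbsp/cup × 216 g/cup = 297.0 g
mayonnaise: (3 cup + 7 tbsp = 3.4375 cup) × 11/5 × 240 mL/cup = 1815.0 mL
coconut milk: (3 tbsp + 2 tsp = 11/3 tbsp) × 11/5 × 15 mL/tbsp = 121.0 mL

diced carrots: 1650.0 g; tahini: 0.9 L; olive oil: 297.0 g; mayonnaise: 1815.0 mL; coconut milk: 121.0 mL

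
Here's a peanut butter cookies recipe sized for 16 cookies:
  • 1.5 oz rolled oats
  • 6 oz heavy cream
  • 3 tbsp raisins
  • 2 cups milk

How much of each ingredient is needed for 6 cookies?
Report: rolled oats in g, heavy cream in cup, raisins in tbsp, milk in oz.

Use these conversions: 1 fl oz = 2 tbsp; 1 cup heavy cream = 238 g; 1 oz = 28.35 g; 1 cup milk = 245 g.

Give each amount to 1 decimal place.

Scaling factor: 6/16 = 3/8 = 0.375.
rolled oats: 1.5 oz × 3/8 × 28.35 g/oz ≈ 15.9 g
heavy cream: 6 oz × 3/8 × 28.35 g/oz ÷ 238 g/cup ≈ 0.3 cup
raisins: 3 tbsp × 3/8 ≈ 1.1 tbsp
milk: 2 cup × 3/8 × 245 g/cup ÷ 28.35 g/oz ≈ 6.5 oz

rolled oats: 15.9 g; heavy cream: 0.3 cup; raisins: 1.1 tbsp; milk: 6.5 oz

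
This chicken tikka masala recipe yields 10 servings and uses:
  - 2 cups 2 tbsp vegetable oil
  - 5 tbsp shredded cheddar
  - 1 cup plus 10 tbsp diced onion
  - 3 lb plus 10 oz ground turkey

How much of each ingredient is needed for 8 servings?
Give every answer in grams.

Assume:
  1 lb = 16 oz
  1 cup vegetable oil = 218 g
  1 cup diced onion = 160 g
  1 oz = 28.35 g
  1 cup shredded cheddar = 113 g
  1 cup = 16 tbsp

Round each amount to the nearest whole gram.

vegetable oil: 371 g; shredded cheddar: 28 g; diced onion: 208 g; ground turkey: 1315 g

Scaling factor: 8/10 = 4/5 = 0.8.
vegetable oil: (2 cup + 2 tbsp = 2.125 cup) × 4/5 × 218 g/cup ≈ 371 g
shredded cheddar: 5 tbsp × 4/5 ÷ 16 tbsp/cup × 113 g/cup ≈ 28 g
diced onion: (1 cup + 10 tbsp = 1.625 cup) × 4/5 × 160 g/cup = 208 g
ground turkey: (3 lb + 10 oz = 3.625 lb) × 4/5 × 16 oz/lb × 28.35 g/oz ≈ 1315 g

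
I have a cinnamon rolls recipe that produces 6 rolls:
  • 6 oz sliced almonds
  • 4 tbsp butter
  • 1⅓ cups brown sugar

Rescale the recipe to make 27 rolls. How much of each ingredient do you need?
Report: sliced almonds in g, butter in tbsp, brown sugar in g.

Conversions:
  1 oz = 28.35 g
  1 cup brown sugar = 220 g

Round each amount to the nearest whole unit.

sliced almonds: 765 g; butter: 18 tbsp; brown sugar: 1320 g

Scaling factor: 27/6 = 9/2 = 4.5.
sliced almonds: 6 oz × 9/2 × 28.35 g/oz ≈ 765 g
butter: 4 tbsp × 9/2 = 18 tbsp
brown sugar: 4/3 cup × 9/2 × 220 g/cup = 1320 g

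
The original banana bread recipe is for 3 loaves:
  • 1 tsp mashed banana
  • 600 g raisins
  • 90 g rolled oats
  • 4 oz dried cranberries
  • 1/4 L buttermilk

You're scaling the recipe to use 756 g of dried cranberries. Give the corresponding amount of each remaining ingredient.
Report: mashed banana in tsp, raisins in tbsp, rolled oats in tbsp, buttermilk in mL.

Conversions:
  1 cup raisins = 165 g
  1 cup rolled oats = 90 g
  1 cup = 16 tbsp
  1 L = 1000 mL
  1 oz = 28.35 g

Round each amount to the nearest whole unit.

The original recipe has 113.4 g of dried cranberries, so the scaling factor is 756 ÷ 113.4 = 20/3.
mashed banana: 1 tsp × 20/3 ≈ 7 tsp
raisins: 600 g × 20/3 ÷ 165 g/cup × 16 tbsp/cup ≈ 388 tbsp
rolled oats: 90 g × 20/3 ÷ 90 g/cup × 16 tbsp/cup ≈ 107 tbsp
buttermilk: 0.25 L × 20/3 × 1000 mL/L ≈ 1667 mL

mashed banana: 7 tsp; raisins: 388 tbsp; rolled oats: 107 tbsp; buttermilk: 1667 mL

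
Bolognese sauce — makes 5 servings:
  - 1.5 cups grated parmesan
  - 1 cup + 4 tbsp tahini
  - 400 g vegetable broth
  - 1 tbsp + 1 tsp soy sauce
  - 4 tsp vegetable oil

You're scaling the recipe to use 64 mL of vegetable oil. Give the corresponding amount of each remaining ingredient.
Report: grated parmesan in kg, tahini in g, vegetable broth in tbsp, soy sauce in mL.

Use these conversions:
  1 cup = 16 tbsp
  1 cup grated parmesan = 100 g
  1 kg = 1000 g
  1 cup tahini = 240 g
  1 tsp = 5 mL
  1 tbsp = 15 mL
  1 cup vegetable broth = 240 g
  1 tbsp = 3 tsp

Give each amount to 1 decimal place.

grated parmesan: 0.5 kg; tahini: 960.0 g; vegetable broth: 85.3 tbsp; soy sauce: 64.0 mL

The original recipe has 20 mL of vegetable oil, so the scaling factor is 64 ÷ 20 = 16/5 = 3.2.
grated parmesan: 1.5 cup × 16/5 × 100 g/cup ÷ 1000 g/kg ≈ 0.5 kg
tahini: (1 cup + 4 tbsp = 1.25 cup) × 16/5 × 240 g/cup = 960.0 g
vegetable broth: 400 g × 16/5 ÷ 240 g/cup × 16 tbsp/cup ≈ 85.3 tbsp
soy sauce: (1 tbsp + 1 tsp = 4/3 tbsp) × 16/5 × 15 mL/tbsp = 64.0 mL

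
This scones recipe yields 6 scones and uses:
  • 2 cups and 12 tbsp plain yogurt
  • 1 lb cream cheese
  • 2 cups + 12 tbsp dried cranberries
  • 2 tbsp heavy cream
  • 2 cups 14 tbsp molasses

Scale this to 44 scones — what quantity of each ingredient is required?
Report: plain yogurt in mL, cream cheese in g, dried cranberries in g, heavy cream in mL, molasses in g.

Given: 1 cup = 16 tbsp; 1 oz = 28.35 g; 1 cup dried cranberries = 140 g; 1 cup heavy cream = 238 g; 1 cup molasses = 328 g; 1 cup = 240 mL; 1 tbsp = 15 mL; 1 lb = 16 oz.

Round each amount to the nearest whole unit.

plain yogurt: 4840 mL; cream cheese: 3326 g; dried cranberries: 2823 g; heavy cream: 220 mL; molasses: 6915 g

Scaling factor: 44/6 = 22/3.
plain yogurt: (2 cup + 12 tbsp = 2.75 cup) × 22/3 × 240 mL/cup = 4840 mL
cream cheese: 1 lb × 22/3 × 16 oz/lb × 28.35 g/oz ≈ 3326 g
dried cranberries: (2 cup + 12 tbsp = 2.75 cup) × 22/3 × 140 g/cup ≈ 2823 g
heavy cream: 2 tbsp × 22/3 × 15 mL/tbsp = 220 mL
molasses: (2 cup + 14 tbsp = 2.875 cup) × 22/3 × 328 g/cup ≈ 6915 g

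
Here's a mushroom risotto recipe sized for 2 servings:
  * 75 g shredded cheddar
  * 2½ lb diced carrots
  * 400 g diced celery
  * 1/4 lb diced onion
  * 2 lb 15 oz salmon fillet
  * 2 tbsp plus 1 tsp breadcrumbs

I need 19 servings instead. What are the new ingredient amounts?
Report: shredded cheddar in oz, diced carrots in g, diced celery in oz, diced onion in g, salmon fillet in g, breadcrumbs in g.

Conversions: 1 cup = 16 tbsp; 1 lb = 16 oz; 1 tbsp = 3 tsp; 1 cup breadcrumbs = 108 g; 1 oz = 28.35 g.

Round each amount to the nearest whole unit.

Scaling factor: 19/2 = 9.5.
shredded cheddar: 75 g × 19/2 ÷ 28.35 g/oz ≈ 25 oz
diced carrots: 2.5 lb × 19/2 × 16 oz/lb × 28.35 g/oz = 10773 g
diced celery: 400 g × 19/2 ÷ 28.35 g/oz ≈ 134 oz
diced onion: 0.25 lb × 19/2 × 16 oz/lb × 28.35 g/oz ≈ 1077 g
salmon fillet: (2 lb + 15 oz = 2.9375 lb) × 19/2 × 16 oz/lb × 28.35 g/oz ≈ 12658 g
breadcrumbs: (2 tbsp + 1 tsp = 7/3 tbsp) × 19/2 ÷ 16 tbsp/cup × 108 g/cup ≈ 150 g

shredded cheddar: 25 oz; diced carrots: 10773 g; diced celery: 134 oz; diced onion: 1077 g; salmon fillet: 12658 g; breadcrumbs: 150 g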